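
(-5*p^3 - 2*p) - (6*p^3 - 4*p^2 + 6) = -11*p^3 + 4*p^2 - 2*p - 6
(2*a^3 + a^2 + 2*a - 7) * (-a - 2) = -2*a^4 - 5*a^3 - 4*a^2 + 3*a + 14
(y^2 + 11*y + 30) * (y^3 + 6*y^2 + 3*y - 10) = y^5 + 17*y^4 + 99*y^3 + 203*y^2 - 20*y - 300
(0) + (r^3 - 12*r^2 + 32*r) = r^3 - 12*r^2 + 32*r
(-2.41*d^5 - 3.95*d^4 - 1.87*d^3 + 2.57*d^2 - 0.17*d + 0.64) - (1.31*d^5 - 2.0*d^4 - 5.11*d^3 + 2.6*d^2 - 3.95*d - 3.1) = -3.72*d^5 - 1.95*d^4 + 3.24*d^3 - 0.0300000000000002*d^2 + 3.78*d + 3.74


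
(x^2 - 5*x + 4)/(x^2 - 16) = (x - 1)/(x + 4)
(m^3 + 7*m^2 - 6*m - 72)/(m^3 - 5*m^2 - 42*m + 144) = (m + 4)/(m - 8)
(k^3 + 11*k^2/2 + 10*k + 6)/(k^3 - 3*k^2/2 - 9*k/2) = (k^2 + 4*k + 4)/(k*(k - 3))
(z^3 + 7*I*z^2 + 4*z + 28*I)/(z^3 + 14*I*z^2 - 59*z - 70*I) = (z - 2*I)/(z + 5*I)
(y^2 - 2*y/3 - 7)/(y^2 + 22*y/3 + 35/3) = (y - 3)/(y + 5)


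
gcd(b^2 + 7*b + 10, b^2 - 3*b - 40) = b + 5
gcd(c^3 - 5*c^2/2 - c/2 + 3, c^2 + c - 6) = c - 2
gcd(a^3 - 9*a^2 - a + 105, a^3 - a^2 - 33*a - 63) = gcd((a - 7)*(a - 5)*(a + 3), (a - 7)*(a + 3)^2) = a^2 - 4*a - 21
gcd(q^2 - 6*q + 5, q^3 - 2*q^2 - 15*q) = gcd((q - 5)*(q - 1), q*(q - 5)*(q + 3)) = q - 5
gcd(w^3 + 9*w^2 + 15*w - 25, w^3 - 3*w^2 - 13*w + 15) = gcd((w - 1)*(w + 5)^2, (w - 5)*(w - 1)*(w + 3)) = w - 1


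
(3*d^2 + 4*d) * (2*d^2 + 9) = 6*d^4 + 8*d^3 + 27*d^2 + 36*d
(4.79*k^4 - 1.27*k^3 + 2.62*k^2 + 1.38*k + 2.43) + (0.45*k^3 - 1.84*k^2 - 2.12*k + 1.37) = 4.79*k^4 - 0.82*k^3 + 0.78*k^2 - 0.74*k + 3.8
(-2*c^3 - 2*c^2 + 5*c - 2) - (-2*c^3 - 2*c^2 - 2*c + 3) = 7*c - 5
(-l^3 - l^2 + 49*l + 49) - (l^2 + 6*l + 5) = -l^3 - 2*l^2 + 43*l + 44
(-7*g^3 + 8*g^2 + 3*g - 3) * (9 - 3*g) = 21*g^4 - 87*g^3 + 63*g^2 + 36*g - 27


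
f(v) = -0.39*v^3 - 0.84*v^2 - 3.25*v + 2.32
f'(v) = -1.17*v^2 - 1.68*v - 3.25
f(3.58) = -37.98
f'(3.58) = -24.26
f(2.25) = -13.69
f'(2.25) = -12.95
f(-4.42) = 33.95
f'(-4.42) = -18.68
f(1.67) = -7.27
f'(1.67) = -9.32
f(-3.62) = 21.58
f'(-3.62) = -12.50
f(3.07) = -26.86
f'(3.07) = -19.43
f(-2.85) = 13.79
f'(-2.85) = -7.97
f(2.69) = -20.09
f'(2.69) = -16.24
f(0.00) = 2.32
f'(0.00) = -3.25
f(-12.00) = 594.28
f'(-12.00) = -151.57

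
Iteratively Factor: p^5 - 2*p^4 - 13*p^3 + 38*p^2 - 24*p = (p)*(p^4 - 2*p^3 - 13*p^2 + 38*p - 24) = p*(p - 3)*(p^3 + p^2 - 10*p + 8) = p*(p - 3)*(p - 1)*(p^2 + 2*p - 8) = p*(p - 3)*(p - 2)*(p - 1)*(p + 4)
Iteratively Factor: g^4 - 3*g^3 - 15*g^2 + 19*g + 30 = (g + 1)*(g^3 - 4*g^2 - 11*g + 30) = (g + 1)*(g + 3)*(g^2 - 7*g + 10) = (g - 5)*(g + 1)*(g + 3)*(g - 2)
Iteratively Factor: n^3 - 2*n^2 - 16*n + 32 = (n - 4)*(n^2 + 2*n - 8) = (n - 4)*(n + 4)*(n - 2)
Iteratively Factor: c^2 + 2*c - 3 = (c + 3)*(c - 1)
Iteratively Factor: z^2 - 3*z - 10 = (z + 2)*(z - 5)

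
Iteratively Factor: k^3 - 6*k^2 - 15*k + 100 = (k - 5)*(k^2 - k - 20) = (k - 5)^2*(k + 4)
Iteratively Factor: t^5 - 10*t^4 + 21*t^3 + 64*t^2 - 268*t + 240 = (t - 2)*(t^4 - 8*t^3 + 5*t^2 + 74*t - 120) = (t - 2)^2*(t^3 - 6*t^2 - 7*t + 60) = (t - 4)*(t - 2)^2*(t^2 - 2*t - 15) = (t - 5)*(t - 4)*(t - 2)^2*(t + 3)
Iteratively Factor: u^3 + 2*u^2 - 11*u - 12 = (u + 4)*(u^2 - 2*u - 3) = (u + 1)*(u + 4)*(u - 3)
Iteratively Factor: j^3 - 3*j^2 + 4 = (j - 2)*(j^2 - j - 2) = (j - 2)*(j + 1)*(j - 2)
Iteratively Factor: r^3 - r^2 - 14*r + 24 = (r - 2)*(r^2 + r - 12) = (r - 3)*(r - 2)*(r + 4)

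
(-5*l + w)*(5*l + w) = -25*l^2 + w^2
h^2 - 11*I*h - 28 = (h - 7*I)*(h - 4*I)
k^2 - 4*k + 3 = (k - 3)*(k - 1)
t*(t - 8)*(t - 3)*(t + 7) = t^4 - 4*t^3 - 53*t^2 + 168*t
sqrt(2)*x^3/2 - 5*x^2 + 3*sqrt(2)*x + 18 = (x - 3*sqrt(2))^2*(sqrt(2)*x/2 + 1)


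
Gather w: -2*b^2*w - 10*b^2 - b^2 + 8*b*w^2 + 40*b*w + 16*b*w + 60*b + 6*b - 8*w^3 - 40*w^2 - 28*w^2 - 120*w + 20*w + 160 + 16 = -11*b^2 + 66*b - 8*w^3 + w^2*(8*b - 68) + w*(-2*b^2 + 56*b - 100) + 176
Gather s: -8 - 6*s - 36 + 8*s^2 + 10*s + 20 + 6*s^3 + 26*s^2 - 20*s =6*s^3 + 34*s^2 - 16*s - 24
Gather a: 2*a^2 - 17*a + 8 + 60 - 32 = 2*a^2 - 17*a + 36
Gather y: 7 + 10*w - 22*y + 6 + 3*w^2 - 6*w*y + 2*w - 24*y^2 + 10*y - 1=3*w^2 + 12*w - 24*y^2 + y*(-6*w - 12) + 12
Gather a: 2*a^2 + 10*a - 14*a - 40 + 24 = 2*a^2 - 4*a - 16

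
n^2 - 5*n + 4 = (n - 4)*(n - 1)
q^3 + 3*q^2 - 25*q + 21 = (q - 3)*(q - 1)*(q + 7)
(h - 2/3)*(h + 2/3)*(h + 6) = h^3 + 6*h^2 - 4*h/9 - 8/3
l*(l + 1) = l^2 + l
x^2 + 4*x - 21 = (x - 3)*(x + 7)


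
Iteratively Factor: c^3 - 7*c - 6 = (c + 2)*(c^2 - 2*c - 3) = (c - 3)*(c + 2)*(c + 1)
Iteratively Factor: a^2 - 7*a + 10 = (a - 5)*(a - 2)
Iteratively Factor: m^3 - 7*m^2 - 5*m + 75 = (m + 3)*(m^2 - 10*m + 25) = (m - 5)*(m + 3)*(m - 5)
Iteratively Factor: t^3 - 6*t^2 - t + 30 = (t - 5)*(t^2 - t - 6) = (t - 5)*(t + 2)*(t - 3)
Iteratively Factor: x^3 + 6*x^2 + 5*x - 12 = (x - 1)*(x^2 + 7*x + 12) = (x - 1)*(x + 3)*(x + 4)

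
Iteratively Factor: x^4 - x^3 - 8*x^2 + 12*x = (x - 2)*(x^3 + x^2 - 6*x) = (x - 2)*(x + 3)*(x^2 - 2*x) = (x - 2)^2*(x + 3)*(x)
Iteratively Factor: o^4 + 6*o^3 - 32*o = (o - 2)*(o^3 + 8*o^2 + 16*o) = (o - 2)*(o + 4)*(o^2 + 4*o) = o*(o - 2)*(o + 4)*(o + 4)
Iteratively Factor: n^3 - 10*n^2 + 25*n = (n)*(n^2 - 10*n + 25) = n*(n - 5)*(n - 5)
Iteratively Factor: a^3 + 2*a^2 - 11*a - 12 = (a - 3)*(a^2 + 5*a + 4) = (a - 3)*(a + 1)*(a + 4)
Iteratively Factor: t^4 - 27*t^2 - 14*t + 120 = (t + 4)*(t^3 - 4*t^2 - 11*t + 30) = (t - 2)*(t + 4)*(t^2 - 2*t - 15) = (t - 5)*(t - 2)*(t + 4)*(t + 3)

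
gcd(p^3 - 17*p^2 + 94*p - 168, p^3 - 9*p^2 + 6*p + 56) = p^2 - 11*p + 28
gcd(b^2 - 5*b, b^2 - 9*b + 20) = b - 5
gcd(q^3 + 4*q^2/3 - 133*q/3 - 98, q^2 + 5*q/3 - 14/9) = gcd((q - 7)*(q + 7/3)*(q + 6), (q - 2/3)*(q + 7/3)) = q + 7/3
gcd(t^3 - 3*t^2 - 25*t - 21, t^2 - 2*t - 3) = t + 1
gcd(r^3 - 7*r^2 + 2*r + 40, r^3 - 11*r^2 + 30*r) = r - 5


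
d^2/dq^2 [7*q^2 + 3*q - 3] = 14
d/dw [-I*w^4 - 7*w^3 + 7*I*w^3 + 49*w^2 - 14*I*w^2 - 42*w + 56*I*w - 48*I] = -4*I*w^3 + w^2*(-21 + 21*I) + w*(98 - 28*I) - 42 + 56*I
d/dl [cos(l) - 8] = -sin(l)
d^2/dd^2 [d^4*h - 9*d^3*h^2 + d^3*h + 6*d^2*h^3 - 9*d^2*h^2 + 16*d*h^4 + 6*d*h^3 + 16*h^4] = 6*h*(2*d^2 - 9*d*h + d + 2*h^2 - 3*h)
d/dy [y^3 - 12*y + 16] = 3*y^2 - 12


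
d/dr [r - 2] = 1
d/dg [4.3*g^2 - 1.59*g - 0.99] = 8.6*g - 1.59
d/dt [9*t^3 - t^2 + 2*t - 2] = 27*t^2 - 2*t + 2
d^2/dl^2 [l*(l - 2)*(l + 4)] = 6*l + 4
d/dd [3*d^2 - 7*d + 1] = 6*d - 7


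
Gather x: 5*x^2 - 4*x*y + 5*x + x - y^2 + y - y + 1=5*x^2 + x*(6 - 4*y) - y^2 + 1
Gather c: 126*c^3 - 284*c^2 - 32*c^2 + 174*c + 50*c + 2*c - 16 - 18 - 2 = 126*c^3 - 316*c^2 + 226*c - 36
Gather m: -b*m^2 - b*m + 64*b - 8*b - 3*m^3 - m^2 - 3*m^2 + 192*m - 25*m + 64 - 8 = 56*b - 3*m^3 + m^2*(-b - 4) + m*(167 - b) + 56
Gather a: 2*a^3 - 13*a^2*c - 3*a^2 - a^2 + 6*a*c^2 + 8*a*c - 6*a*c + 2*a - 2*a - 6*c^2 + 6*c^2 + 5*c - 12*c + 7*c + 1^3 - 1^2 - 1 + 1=2*a^3 + a^2*(-13*c - 4) + a*(6*c^2 + 2*c)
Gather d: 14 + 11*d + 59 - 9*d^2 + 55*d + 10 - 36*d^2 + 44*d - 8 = -45*d^2 + 110*d + 75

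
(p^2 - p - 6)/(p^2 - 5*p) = (p^2 - p - 6)/(p*(p - 5))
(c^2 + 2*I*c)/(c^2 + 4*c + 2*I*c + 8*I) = c/(c + 4)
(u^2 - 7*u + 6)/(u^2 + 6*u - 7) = (u - 6)/(u + 7)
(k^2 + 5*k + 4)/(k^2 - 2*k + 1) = (k^2 + 5*k + 4)/(k^2 - 2*k + 1)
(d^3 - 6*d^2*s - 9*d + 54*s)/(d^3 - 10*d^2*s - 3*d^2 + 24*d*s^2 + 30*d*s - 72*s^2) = (-d - 3)/(-d + 4*s)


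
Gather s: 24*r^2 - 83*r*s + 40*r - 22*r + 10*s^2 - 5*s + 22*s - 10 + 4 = 24*r^2 + 18*r + 10*s^2 + s*(17 - 83*r) - 6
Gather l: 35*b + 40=35*b + 40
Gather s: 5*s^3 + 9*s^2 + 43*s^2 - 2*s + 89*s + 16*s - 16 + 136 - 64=5*s^3 + 52*s^2 + 103*s + 56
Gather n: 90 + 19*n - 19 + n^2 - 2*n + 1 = n^2 + 17*n + 72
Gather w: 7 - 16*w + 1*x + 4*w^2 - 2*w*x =4*w^2 + w*(-2*x - 16) + x + 7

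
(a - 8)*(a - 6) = a^2 - 14*a + 48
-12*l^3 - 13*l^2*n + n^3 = (-4*l + n)*(l + n)*(3*l + n)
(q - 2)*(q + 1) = q^2 - q - 2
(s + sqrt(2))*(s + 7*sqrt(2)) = s^2 + 8*sqrt(2)*s + 14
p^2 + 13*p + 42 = (p + 6)*(p + 7)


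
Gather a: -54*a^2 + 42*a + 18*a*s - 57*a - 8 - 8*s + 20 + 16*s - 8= -54*a^2 + a*(18*s - 15) + 8*s + 4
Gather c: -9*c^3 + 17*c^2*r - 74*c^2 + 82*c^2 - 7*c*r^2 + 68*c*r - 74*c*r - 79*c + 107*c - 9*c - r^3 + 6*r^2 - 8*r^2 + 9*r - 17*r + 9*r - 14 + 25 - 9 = -9*c^3 + c^2*(17*r + 8) + c*(-7*r^2 - 6*r + 19) - r^3 - 2*r^2 + r + 2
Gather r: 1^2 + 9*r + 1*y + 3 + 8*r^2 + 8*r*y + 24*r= 8*r^2 + r*(8*y + 33) + y + 4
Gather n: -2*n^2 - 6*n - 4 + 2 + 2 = -2*n^2 - 6*n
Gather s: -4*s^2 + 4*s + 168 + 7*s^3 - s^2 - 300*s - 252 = 7*s^3 - 5*s^2 - 296*s - 84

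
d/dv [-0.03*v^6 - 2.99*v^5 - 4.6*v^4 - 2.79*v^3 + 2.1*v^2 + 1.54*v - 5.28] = -0.18*v^5 - 14.95*v^4 - 18.4*v^3 - 8.37*v^2 + 4.2*v + 1.54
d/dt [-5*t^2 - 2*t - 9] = -10*t - 2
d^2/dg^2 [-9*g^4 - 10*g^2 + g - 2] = -108*g^2 - 20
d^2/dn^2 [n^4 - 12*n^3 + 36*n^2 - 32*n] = 12*n^2 - 72*n + 72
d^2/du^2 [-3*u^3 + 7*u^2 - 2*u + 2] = 14 - 18*u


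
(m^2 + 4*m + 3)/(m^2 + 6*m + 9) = (m + 1)/(m + 3)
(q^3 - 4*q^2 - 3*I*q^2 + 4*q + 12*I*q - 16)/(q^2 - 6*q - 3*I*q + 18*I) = (q^3 - q^2*(4 + 3*I) + 4*q*(1 + 3*I) - 16)/(q^2 - 3*q*(2 + I) + 18*I)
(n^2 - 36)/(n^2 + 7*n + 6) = (n - 6)/(n + 1)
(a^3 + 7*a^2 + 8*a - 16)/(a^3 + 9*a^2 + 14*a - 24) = (a + 4)/(a + 6)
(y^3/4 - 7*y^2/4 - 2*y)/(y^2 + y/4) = (y^2 - 7*y - 8)/(4*y + 1)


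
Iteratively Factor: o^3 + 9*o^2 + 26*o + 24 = (o + 4)*(o^2 + 5*o + 6) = (o + 3)*(o + 4)*(o + 2)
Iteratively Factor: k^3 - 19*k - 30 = (k + 2)*(k^2 - 2*k - 15) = (k + 2)*(k + 3)*(k - 5)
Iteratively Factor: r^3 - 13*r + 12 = (r - 3)*(r^2 + 3*r - 4) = (r - 3)*(r - 1)*(r + 4)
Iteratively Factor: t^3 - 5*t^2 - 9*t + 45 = (t + 3)*(t^2 - 8*t + 15) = (t - 3)*(t + 3)*(t - 5)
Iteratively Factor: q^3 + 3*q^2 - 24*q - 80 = (q + 4)*(q^2 - q - 20) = (q + 4)^2*(q - 5)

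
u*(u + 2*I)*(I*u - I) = I*u^3 - 2*u^2 - I*u^2 + 2*u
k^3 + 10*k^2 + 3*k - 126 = (k - 3)*(k + 6)*(k + 7)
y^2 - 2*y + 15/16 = (y - 5/4)*(y - 3/4)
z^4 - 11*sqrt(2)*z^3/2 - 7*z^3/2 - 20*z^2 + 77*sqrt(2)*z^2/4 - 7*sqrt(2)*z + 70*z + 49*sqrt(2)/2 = (z - 7/2)*(z - 7*sqrt(2))*(z + sqrt(2)/2)*(z + sqrt(2))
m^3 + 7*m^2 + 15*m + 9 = (m + 1)*(m + 3)^2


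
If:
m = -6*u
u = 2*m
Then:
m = 0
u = 0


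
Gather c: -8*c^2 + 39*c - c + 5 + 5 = -8*c^2 + 38*c + 10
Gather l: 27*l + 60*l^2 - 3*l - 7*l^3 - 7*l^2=-7*l^3 + 53*l^2 + 24*l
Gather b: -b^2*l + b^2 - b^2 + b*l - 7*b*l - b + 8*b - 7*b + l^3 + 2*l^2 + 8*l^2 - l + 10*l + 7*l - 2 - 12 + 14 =-b^2*l - 6*b*l + l^3 + 10*l^2 + 16*l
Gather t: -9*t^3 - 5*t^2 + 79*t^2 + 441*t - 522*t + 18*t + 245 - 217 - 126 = -9*t^3 + 74*t^2 - 63*t - 98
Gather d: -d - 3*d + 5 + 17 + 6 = 28 - 4*d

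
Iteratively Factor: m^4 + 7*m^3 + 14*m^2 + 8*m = (m + 2)*(m^3 + 5*m^2 + 4*m) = (m + 1)*(m + 2)*(m^2 + 4*m) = (m + 1)*(m + 2)*(m + 4)*(m)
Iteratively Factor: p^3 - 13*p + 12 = (p - 1)*(p^2 + p - 12) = (p - 3)*(p - 1)*(p + 4)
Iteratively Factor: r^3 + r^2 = (r + 1)*(r^2) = r*(r + 1)*(r)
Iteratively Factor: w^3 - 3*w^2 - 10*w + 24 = (w - 4)*(w^2 + w - 6) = (w - 4)*(w + 3)*(w - 2)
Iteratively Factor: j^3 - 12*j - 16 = (j - 4)*(j^2 + 4*j + 4) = (j - 4)*(j + 2)*(j + 2)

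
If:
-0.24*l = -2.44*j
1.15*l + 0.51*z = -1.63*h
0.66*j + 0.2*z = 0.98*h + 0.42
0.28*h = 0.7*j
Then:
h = -0.13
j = -0.05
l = -0.54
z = 1.63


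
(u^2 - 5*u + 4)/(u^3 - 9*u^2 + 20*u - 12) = (u - 4)/(u^2 - 8*u + 12)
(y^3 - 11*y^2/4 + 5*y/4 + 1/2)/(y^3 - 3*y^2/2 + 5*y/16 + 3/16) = 4*(y - 2)/(4*y - 3)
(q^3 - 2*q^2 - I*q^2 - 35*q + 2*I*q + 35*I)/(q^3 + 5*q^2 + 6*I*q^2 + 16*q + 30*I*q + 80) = (q^2 - q*(7 + I) + 7*I)/(q^2 + 6*I*q + 16)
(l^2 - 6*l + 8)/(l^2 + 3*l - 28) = (l - 2)/(l + 7)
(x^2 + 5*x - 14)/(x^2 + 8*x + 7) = (x - 2)/(x + 1)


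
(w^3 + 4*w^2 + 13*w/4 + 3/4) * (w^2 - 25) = w^5 + 4*w^4 - 87*w^3/4 - 397*w^2/4 - 325*w/4 - 75/4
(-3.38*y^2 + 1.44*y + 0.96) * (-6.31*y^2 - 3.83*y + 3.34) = 21.3278*y^4 + 3.859*y^3 - 22.862*y^2 + 1.1328*y + 3.2064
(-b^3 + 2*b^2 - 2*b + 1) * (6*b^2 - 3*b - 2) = -6*b^5 + 15*b^4 - 16*b^3 + 8*b^2 + b - 2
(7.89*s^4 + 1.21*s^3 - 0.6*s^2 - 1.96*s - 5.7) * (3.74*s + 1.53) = 29.5086*s^5 + 16.5971*s^4 - 0.3927*s^3 - 8.2484*s^2 - 24.3168*s - 8.721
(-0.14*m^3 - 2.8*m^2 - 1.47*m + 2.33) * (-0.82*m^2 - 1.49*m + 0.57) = 0.1148*m^5 + 2.5046*m^4 + 5.2976*m^3 - 1.3163*m^2 - 4.3096*m + 1.3281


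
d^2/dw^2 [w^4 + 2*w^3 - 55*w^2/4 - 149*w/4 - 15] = 12*w^2 + 12*w - 55/2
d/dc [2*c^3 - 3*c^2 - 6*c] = 6*c^2 - 6*c - 6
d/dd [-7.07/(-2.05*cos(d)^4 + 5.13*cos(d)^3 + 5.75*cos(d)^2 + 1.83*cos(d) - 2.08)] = (57.974*cos(d)^3 - 108.8073*cos(d)^2 - 81.305*cos(d) - 12.9381)*sin(d)/(-2.05*cos(d)^4 + 5.13*cos(d)^3 + 5.75*cos(d)^2 + 1.83*cos(d) - 2.08)^2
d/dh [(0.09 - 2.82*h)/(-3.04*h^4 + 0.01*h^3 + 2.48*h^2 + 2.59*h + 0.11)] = (-25.7184*h^4 + 1.1508*h^3 + 6.9909*h^2 - 0.4464*h - 0.5433)/(9.2416*h^8 - 0.0608*h^7 - 15.0783*h^6 - 15.6976*h^5 + 5.5334*h^4 + 12.8486*h^3 + 7.2537*h^2 + 0.5698*h + 0.0121)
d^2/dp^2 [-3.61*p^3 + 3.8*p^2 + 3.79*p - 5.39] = 7.6 - 21.66*p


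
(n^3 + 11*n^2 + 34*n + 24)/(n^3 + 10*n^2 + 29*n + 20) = (n + 6)/(n + 5)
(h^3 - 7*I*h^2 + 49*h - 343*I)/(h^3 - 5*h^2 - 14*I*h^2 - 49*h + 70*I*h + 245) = (h + 7*I)/(h - 5)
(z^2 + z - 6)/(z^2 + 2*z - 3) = (z - 2)/(z - 1)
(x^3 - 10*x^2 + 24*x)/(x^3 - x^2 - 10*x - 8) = x*(x - 6)/(x^2 + 3*x + 2)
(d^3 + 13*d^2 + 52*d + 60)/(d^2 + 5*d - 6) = (d^2 + 7*d + 10)/(d - 1)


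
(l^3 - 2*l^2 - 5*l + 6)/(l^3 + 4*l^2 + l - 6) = (l - 3)/(l + 3)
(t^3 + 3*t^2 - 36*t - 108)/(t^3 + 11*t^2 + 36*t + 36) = (t - 6)/(t + 2)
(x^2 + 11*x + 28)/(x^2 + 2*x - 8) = (x + 7)/(x - 2)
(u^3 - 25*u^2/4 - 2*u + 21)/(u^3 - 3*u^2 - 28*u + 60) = (u + 7/4)/(u + 5)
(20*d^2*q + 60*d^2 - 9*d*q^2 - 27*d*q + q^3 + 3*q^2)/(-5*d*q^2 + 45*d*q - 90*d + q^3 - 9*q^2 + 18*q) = (-4*d*q - 12*d + q^2 + 3*q)/(q^2 - 9*q + 18)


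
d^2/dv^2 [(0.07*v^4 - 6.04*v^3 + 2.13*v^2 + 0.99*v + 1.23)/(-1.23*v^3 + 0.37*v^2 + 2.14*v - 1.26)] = (-2.8421709430404e-14*v^7 - 1.33502000000001*v^6 + 86.7226620000001*v^5 - 167.323758*v^4 + 117.034886*v^3 - 68.182218*v^2 + 60.359436*v - 24.514716)/(1.860867*v^9 - 1.679319*v^8 - 9.207657*v^7 + 11.511593*v^6 + 12.57927*v^5 - 24.465306*v^4 + 2.043908*v^3 + 15.548652*v^2 - 10.192392*v + 2.000376)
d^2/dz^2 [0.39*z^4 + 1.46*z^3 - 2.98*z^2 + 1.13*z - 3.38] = 4.68*z^2 + 8.76*z - 5.96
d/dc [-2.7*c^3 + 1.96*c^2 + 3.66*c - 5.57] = -8.1*c^2 + 3.92*c + 3.66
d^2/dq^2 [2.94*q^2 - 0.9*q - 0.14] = 5.88000000000000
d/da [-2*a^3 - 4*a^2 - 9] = 2*a*(-3*a - 4)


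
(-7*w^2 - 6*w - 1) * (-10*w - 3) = 70*w^3 + 81*w^2 + 28*w + 3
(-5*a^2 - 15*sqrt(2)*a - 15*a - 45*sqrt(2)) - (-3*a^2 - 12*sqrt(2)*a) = -2*a^2 - 15*a - 3*sqrt(2)*a - 45*sqrt(2)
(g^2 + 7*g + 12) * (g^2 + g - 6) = g^4 + 8*g^3 + 13*g^2 - 30*g - 72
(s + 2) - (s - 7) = 9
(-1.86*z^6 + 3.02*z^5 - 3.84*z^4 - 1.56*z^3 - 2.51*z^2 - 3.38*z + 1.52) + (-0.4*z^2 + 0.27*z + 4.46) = -1.86*z^6 + 3.02*z^5 - 3.84*z^4 - 1.56*z^3 - 2.91*z^2 - 3.11*z + 5.98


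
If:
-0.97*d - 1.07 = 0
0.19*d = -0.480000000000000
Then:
No Solution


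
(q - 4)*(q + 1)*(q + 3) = q^3 - 13*q - 12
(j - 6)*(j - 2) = j^2 - 8*j + 12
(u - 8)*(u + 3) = u^2 - 5*u - 24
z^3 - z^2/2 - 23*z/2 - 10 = (z - 4)*(z + 1)*(z + 5/2)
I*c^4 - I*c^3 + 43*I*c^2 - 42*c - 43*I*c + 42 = (c - 7*I)*(c + I)*(c + 6*I)*(I*c - I)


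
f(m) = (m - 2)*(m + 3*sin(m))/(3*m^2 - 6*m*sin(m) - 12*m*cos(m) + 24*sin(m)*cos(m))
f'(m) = (m - 2)*(m + 3*sin(m))*(-12*m*sin(m) + 6*m*cos(m) - 6*m + 24*sin(m)^2 + 6*sin(m) - 24*cos(m)^2 + 12*cos(m))/(3*m^2 - 6*m*sin(m) - 12*m*cos(m) + 24*sin(m)*cos(m))^2 + (m - 2)*(3*cos(m) + 1)/(3*m^2 - 6*m*sin(m) - 12*m*cos(m) + 24*sin(m)*cos(m)) + (m + 3*sin(m))/(3*m^2 - 6*m*sin(m) - 12*m*cos(m) + 24*sin(m)*cos(m))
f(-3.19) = -1.99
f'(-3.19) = 0.21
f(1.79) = 0.77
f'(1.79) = 1.77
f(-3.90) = 0.69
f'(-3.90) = 3.23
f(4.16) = 0.03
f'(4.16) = 0.00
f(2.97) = 0.06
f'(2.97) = -0.06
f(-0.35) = -0.78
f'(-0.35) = 0.52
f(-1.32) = -3.28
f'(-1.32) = 9.08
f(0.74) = -0.86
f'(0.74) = -1.08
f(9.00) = 0.23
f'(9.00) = -0.13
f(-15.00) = 0.59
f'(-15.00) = 0.04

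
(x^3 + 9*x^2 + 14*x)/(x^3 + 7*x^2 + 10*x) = (x + 7)/(x + 5)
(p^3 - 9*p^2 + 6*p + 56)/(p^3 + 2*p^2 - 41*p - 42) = (p^3 - 9*p^2 + 6*p + 56)/(p^3 + 2*p^2 - 41*p - 42)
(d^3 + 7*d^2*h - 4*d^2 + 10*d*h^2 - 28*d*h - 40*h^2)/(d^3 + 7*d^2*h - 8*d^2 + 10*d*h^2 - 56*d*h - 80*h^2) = (d - 4)/(d - 8)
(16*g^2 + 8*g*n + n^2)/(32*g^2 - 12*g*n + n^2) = (16*g^2 + 8*g*n + n^2)/(32*g^2 - 12*g*n + n^2)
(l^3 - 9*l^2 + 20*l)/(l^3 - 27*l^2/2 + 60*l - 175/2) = 2*l*(l - 4)/(2*l^2 - 17*l + 35)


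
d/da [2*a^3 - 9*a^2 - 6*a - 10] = 6*a^2 - 18*a - 6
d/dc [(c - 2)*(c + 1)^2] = 3*c^2 - 3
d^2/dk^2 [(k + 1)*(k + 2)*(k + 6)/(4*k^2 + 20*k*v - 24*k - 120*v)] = ((k + 1)*(k + 2)*(k + 6)*(2*k + 5*v - 6)^2 + 3*(k + 3)*(k^2 + 5*k*v - 6*k - 30*v)^2 - (k^2 + 5*k*v - 6*k - 30*v)*((k + 1)*(k + 2)*(k + 6) + (k + 1)*(k + 2)*(2*k + 5*v - 6) + (k + 1)*(k + 6)*(2*k + 5*v - 6) + (k + 2)*(k + 6)*(2*k + 5*v - 6)))/(2*(k^2 + 5*k*v - 6*k - 30*v)^3)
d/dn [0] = 0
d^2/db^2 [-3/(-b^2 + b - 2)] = 6*(-b^2 + b + (2*b - 1)^2 - 2)/(b^2 - b + 2)^3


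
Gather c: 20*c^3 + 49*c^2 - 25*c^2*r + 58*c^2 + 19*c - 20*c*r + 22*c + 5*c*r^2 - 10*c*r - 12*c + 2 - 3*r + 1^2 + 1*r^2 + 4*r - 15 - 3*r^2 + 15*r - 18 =20*c^3 + c^2*(107 - 25*r) + c*(5*r^2 - 30*r + 29) - 2*r^2 + 16*r - 30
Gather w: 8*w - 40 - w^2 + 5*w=-w^2 + 13*w - 40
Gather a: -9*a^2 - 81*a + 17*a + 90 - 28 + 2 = -9*a^2 - 64*a + 64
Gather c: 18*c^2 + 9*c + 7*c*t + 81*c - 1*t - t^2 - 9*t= 18*c^2 + c*(7*t + 90) - t^2 - 10*t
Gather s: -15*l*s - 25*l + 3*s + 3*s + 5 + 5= -25*l + s*(6 - 15*l) + 10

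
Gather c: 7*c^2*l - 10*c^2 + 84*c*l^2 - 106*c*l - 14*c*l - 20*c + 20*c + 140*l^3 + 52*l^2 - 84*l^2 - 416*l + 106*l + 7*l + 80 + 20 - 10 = c^2*(7*l - 10) + c*(84*l^2 - 120*l) + 140*l^3 - 32*l^2 - 303*l + 90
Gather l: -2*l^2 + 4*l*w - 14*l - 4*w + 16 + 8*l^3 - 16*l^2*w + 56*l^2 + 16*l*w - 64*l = 8*l^3 + l^2*(54 - 16*w) + l*(20*w - 78) - 4*w + 16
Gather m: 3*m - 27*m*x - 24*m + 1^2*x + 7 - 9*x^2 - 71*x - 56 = m*(-27*x - 21) - 9*x^2 - 70*x - 49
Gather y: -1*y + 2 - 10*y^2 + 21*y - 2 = -10*y^2 + 20*y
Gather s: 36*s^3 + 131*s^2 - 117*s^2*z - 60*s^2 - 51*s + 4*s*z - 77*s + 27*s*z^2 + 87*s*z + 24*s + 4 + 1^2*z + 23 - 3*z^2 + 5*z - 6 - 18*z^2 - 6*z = 36*s^3 + s^2*(71 - 117*z) + s*(27*z^2 + 91*z - 104) - 21*z^2 + 21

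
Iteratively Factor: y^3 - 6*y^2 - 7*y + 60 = (y + 3)*(y^2 - 9*y + 20) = (y - 5)*(y + 3)*(y - 4)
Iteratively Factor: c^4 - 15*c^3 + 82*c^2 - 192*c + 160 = (c - 4)*(c^3 - 11*c^2 + 38*c - 40) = (c - 5)*(c - 4)*(c^2 - 6*c + 8) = (c - 5)*(c - 4)*(c - 2)*(c - 4)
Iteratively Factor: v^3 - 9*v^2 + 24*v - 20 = (v - 2)*(v^2 - 7*v + 10) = (v - 2)^2*(v - 5)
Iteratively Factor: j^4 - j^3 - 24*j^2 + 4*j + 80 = (j + 2)*(j^3 - 3*j^2 - 18*j + 40) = (j + 2)*(j + 4)*(j^2 - 7*j + 10) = (j - 5)*(j + 2)*(j + 4)*(j - 2)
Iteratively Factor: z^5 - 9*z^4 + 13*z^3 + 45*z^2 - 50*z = (z - 5)*(z^4 - 4*z^3 - 7*z^2 + 10*z) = (z - 5)*(z + 2)*(z^3 - 6*z^2 + 5*z) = z*(z - 5)*(z + 2)*(z^2 - 6*z + 5) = z*(z - 5)^2*(z + 2)*(z - 1)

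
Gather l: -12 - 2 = -14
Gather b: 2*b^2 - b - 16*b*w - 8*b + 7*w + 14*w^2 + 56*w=2*b^2 + b*(-16*w - 9) + 14*w^2 + 63*w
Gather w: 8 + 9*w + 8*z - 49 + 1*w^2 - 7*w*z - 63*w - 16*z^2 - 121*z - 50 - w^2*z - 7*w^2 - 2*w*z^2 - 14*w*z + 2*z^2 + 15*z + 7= w^2*(-z - 6) + w*(-2*z^2 - 21*z - 54) - 14*z^2 - 98*z - 84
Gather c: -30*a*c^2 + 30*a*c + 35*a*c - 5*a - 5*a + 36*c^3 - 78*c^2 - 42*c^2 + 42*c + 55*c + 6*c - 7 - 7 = -10*a + 36*c^3 + c^2*(-30*a - 120) + c*(65*a + 103) - 14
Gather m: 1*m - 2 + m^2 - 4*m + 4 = m^2 - 3*m + 2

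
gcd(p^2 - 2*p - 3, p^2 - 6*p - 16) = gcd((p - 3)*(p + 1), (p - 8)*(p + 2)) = 1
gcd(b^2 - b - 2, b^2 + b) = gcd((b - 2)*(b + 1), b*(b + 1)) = b + 1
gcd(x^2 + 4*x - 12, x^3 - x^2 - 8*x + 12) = x - 2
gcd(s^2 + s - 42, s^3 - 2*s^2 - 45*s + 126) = s^2 + s - 42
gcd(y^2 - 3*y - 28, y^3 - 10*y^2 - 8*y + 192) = y + 4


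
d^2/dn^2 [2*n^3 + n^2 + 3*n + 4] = 12*n + 2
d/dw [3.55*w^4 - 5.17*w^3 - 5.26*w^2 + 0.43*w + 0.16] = 14.2*w^3 - 15.51*w^2 - 10.52*w + 0.43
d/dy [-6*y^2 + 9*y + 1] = 9 - 12*y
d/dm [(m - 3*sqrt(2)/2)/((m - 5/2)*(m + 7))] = (-4*m^2 + 12*sqrt(2)*m - 70 + 27*sqrt(2))/(4*m^4 + 36*m^3 - 59*m^2 - 630*m + 1225)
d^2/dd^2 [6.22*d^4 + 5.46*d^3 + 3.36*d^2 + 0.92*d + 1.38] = 74.64*d^2 + 32.76*d + 6.72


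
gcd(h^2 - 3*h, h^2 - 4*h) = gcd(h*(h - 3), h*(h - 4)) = h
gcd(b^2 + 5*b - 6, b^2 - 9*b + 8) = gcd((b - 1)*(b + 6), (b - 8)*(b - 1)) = b - 1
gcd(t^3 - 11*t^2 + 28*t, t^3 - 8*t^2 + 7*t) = t^2 - 7*t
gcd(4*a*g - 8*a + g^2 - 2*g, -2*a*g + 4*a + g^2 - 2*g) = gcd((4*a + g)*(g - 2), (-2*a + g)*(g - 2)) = g - 2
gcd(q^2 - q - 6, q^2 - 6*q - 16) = q + 2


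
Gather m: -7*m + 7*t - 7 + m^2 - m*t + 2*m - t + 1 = m^2 + m*(-t - 5) + 6*t - 6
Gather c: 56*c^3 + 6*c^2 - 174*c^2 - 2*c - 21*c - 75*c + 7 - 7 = 56*c^3 - 168*c^2 - 98*c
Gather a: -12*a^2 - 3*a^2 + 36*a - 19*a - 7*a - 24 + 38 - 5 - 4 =-15*a^2 + 10*a + 5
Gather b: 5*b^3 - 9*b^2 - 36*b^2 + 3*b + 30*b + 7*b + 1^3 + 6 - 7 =5*b^3 - 45*b^2 + 40*b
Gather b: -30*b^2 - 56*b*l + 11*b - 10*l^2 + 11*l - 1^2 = -30*b^2 + b*(11 - 56*l) - 10*l^2 + 11*l - 1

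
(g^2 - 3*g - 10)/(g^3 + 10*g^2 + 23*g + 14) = (g - 5)/(g^2 + 8*g + 7)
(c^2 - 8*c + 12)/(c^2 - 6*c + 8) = (c - 6)/(c - 4)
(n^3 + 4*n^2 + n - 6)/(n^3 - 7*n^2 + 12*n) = (n^3 + 4*n^2 + n - 6)/(n*(n^2 - 7*n + 12))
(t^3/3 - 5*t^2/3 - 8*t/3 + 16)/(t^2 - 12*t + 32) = (t^2 - t - 12)/(3*(t - 8))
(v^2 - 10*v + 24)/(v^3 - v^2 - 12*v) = (v - 6)/(v*(v + 3))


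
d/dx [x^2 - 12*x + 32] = 2*x - 12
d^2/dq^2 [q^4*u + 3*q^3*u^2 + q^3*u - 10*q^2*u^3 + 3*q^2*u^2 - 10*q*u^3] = 2*u*(6*q^2 + 9*q*u + 3*q - 10*u^2 + 3*u)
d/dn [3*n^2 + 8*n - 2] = 6*n + 8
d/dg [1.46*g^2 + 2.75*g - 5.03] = 2.92*g + 2.75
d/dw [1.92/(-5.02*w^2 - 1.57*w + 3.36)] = (19.2768*w + 3.0144)/(5.02*w^2 + 1.57*w - 3.36)^2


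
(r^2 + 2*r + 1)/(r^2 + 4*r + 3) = (r + 1)/(r + 3)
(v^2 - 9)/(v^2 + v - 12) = (v + 3)/(v + 4)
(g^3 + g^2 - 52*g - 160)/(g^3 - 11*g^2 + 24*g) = (g^2 + 9*g + 20)/(g*(g - 3))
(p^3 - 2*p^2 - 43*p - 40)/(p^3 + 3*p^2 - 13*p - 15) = (p - 8)/(p - 3)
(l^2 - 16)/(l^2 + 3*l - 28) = (l + 4)/(l + 7)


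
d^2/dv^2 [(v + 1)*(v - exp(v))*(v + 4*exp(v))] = 3*v^2*exp(v) - 16*v*exp(2*v) + 15*v*exp(v) + 6*v - 32*exp(2*v) + 12*exp(v) + 2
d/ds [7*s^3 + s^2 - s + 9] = 21*s^2 + 2*s - 1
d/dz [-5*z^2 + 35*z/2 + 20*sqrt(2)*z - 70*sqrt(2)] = -10*z + 35/2 + 20*sqrt(2)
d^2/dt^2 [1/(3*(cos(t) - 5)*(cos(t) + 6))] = (-4*sin(t)^4/3 + 41*sin(t)^2 - 35*cos(t)/4 - cos(3*t)/4 - 19)/((cos(t) - 5)^3*(cos(t) + 6)^3)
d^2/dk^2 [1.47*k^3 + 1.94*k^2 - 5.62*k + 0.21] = 8.82*k + 3.88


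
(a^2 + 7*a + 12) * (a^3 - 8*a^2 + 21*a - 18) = a^5 - a^4 - 23*a^3 + 33*a^2 + 126*a - 216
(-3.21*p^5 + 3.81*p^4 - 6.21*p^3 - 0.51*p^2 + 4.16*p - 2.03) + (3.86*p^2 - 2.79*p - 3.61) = -3.21*p^5 + 3.81*p^4 - 6.21*p^3 + 3.35*p^2 + 1.37*p - 5.64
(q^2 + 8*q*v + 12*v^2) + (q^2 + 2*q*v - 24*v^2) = 2*q^2 + 10*q*v - 12*v^2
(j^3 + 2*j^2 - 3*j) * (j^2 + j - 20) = j^5 + 3*j^4 - 21*j^3 - 43*j^2 + 60*j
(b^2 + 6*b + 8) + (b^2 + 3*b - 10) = 2*b^2 + 9*b - 2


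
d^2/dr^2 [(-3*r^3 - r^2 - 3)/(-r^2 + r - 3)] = 2*(-5*r^3 - 27*r^2 + 72*r + 3)/(r^6 - 3*r^5 + 12*r^4 - 19*r^3 + 36*r^2 - 27*r + 27)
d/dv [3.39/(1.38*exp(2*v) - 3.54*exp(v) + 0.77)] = (12.0006 - 9.3564*exp(v))*exp(v)/(1.38*exp(2*v) - 3.54*exp(v) + 0.77)^2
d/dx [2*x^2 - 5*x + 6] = 4*x - 5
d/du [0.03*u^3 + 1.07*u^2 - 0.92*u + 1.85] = 0.09*u^2 + 2.14*u - 0.92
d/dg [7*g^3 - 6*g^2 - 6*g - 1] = 21*g^2 - 12*g - 6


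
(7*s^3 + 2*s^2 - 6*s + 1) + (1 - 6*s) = 7*s^3 + 2*s^2 - 12*s + 2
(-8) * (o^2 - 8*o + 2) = -8*o^2 + 64*o - 16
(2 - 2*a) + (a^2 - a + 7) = a^2 - 3*a + 9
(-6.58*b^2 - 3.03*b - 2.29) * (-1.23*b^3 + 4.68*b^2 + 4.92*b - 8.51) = 8.0934*b^5 - 27.0675*b^4 - 43.7373*b^3 + 30.371*b^2 + 14.5185*b + 19.4879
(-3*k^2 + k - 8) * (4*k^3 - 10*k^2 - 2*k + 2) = -12*k^5 + 34*k^4 - 36*k^3 + 72*k^2 + 18*k - 16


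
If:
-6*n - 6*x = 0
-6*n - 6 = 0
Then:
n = -1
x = 1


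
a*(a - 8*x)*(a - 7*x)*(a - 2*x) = a^4 - 17*a^3*x + 86*a^2*x^2 - 112*a*x^3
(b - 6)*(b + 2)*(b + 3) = b^3 - b^2 - 24*b - 36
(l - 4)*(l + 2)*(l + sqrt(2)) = l^3 - 2*l^2 + sqrt(2)*l^2 - 8*l - 2*sqrt(2)*l - 8*sqrt(2)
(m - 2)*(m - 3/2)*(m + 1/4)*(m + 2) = m^4 - 5*m^3/4 - 35*m^2/8 + 5*m + 3/2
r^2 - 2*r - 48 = (r - 8)*(r + 6)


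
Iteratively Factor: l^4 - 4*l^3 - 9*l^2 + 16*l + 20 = (l - 5)*(l^3 + l^2 - 4*l - 4) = (l - 5)*(l + 2)*(l^2 - l - 2) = (l - 5)*(l - 2)*(l + 2)*(l + 1)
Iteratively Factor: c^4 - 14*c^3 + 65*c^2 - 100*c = (c - 5)*(c^3 - 9*c^2 + 20*c) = (c - 5)*(c - 4)*(c^2 - 5*c) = (c - 5)^2*(c - 4)*(c)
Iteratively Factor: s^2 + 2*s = (s + 2)*(s)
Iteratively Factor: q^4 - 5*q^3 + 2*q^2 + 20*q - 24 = (q - 2)*(q^3 - 3*q^2 - 4*q + 12) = (q - 2)^2*(q^2 - q - 6) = (q - 2)^2*(q + 2)*(q - 3)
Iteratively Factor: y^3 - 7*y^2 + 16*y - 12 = (y - 3)*(y^2 - 4*y + 4) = (y - 3)*(y - 2)*(y - 2)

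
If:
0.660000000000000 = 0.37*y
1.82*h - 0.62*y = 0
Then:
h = 0.61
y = 1.78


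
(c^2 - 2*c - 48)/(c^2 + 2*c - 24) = (c - 8)/(c - 4)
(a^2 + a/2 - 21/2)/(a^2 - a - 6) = (a + 7/2)/(a + 2)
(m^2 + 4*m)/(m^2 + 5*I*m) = (m + 4)/(m + 5*I)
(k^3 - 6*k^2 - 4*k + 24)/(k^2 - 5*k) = (k^3 - 6*k^2 - 4*k + 24)/(k*(k - 5))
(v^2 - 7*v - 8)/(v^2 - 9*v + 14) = (v^2 - 7*v - 8)/(v^2 - 9*v + 14)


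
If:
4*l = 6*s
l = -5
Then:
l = -5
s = -10/3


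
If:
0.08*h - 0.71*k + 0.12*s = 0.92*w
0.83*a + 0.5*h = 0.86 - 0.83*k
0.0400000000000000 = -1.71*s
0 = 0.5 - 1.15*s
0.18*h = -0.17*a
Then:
No Solution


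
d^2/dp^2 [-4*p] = 0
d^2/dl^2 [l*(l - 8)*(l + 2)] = 6*l - 12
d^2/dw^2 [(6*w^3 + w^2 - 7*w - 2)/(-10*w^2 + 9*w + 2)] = 8*(w^3 + 54*w^2 - 48*w + 18)/(1000*w^6 - 2700*w^5 + 1830*w^4 + 351*w^3 - 366*w^2 - 108*w - 8)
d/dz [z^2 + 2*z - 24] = 2*z + 2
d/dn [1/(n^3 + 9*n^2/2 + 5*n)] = 4*(-3*n^2 - 9*n - 5)/(n^2*(2*n^2 + 9*n + 10)^2)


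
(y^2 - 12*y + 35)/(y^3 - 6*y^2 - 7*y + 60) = (y - 7)/(y^2 - y - 12)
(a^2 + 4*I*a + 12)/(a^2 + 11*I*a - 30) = (a - 2*I)/(a + 5*I)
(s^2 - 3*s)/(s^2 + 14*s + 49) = s*(s - 3)/(s^2 + 14*s + 49)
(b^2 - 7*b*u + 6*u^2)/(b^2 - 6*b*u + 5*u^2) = (-b + 6*u)/(-b + 5*u)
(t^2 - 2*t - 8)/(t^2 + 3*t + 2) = (t - 4)/(t + 1)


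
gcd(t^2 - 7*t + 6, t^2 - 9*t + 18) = t - 6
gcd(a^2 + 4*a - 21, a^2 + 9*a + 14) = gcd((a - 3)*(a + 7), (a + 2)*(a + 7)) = a + 7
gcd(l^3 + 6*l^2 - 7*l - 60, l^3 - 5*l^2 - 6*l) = 1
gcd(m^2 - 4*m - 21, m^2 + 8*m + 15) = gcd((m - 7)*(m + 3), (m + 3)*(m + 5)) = m + 3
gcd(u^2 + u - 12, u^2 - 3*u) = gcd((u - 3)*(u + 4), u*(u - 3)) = u - 3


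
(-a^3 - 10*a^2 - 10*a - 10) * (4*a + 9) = -4*a^4 - 49*a^3 - 130*a^2 - 130*a - 90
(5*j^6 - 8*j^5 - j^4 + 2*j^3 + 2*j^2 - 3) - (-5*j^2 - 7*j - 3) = 5*j^6 - 8*j^5 - j^4 + 2*j^3 + 7*j^2 + 7*j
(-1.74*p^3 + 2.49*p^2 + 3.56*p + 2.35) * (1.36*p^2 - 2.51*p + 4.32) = -2.3664*p^5 + 7.7538*p^4 - 8.9251*p^3 + 5.0172*p^2 + 9.4807*p + 10.152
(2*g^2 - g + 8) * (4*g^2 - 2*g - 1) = 8*g^4 - 8*g^3 + 32*g^2 - 15*g - 8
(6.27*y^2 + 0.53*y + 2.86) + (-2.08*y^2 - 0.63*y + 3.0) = 4.19*y^2 - 0.1*y + 5.86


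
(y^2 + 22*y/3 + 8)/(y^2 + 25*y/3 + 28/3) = (y + 6)/(y + 7)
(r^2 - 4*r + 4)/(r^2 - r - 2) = (r - 2)/(r + 1)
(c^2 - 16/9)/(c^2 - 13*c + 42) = (c^2 - 16/9)/(c^2 - 13*c + 42)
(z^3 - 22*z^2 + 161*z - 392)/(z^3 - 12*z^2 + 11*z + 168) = (z - 7)/(z + 3)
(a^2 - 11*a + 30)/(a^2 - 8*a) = (a^2 - 11*a + 30)/(a*(a - 8))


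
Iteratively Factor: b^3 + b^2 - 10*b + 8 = (b + 4)*(b^2 - 3*b + 2) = (b - 2)*(b + 4)*(b - 1)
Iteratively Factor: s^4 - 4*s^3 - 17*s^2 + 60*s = (s)*(s^3 - 4*s^2 - 17*s + 60) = s*(s - 5)*(s^2 + s - 12) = s*(s - 5)*(s - 3)*(s + 4)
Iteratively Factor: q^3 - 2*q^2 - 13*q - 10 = (q + 1)*(q^2 - 3*q - 10) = (q + 1)*(q + 2)*(q - 5)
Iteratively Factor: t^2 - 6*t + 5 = (t - 5)*(t - 1)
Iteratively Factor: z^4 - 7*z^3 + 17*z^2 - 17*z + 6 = (z - 1)*(z^3 - 6*z^2 + 11*z - 6) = (z - 3)*(z - 1)*(z^2 - 3*z + 2) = (z - 3)*(z - 1)^2*(z - 2)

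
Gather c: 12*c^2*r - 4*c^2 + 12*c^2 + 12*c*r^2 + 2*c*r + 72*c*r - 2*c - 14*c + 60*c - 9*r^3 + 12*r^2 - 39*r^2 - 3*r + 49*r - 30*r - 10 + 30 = c^2*(12*r + 8) + c*(12*r^2 + 74*r + 44) - 9*r^3 - 27*r^2 + 16*r + 20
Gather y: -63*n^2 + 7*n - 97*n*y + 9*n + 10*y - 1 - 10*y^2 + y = -63*n^2 + 16*n - 10*y^2 + y*(11 - 97*n) - 1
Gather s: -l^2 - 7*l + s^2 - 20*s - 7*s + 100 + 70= -l^2 - 7*l + s^2 - 27*s + 170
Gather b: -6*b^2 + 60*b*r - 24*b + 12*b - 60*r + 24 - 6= -6*b^2 + b*(60*r - 12) - 60*r + 18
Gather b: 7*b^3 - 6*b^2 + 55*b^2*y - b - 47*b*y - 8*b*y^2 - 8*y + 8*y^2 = 7*b^3 + b^2*(55*y - 6) + b*(-8*y^2 - 47*y - 1) + 8*y^2 - 8*y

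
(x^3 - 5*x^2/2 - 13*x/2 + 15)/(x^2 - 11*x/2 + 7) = (2*x^2 - x - 15)/(2*x - 7)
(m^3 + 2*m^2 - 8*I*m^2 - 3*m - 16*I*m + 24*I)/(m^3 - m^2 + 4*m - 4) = (m^2 + m*(3 - 8*I) - 24*I)/(m^2 + 4)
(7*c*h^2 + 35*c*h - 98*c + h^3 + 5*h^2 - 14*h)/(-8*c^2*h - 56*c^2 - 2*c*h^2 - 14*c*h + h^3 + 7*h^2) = (-7*c*h + 14*c - h^2 + 2*h)/(8*c^2 + 2*c*h - h^2)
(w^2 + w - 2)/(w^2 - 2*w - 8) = (w - 1)/(w - 4)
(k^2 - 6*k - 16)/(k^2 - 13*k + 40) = (k + 2)/(k - 5)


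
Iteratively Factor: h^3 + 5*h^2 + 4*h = (h + 1)*(h^2 + 4*h) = h*(h + 1)*(h + 4)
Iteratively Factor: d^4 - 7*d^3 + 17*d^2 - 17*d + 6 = (d - 3)*(d^3 - 4*d^2 + 5*d - 2) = (d - 3)*(d - 1)*(d^2 - 3*d + 2) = (d - 3)*(d - 1)^2*(d - 2)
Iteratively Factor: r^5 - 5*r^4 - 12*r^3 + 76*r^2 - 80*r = (r - 2)*(r^4 - 3*r^3 - 18*r^2 + 40*r) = (r - 2)*(r + 4)*(r^3 - 7*r^2 + 10*r) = r*(r - 2)*(r + 4)*(r^2 - 7*r + 10) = r*(r - 5)*(r - 2)*(r + 4)*(r - 2)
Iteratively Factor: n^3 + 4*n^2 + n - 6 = (n + 2)*(n^2 + 2*n - 3) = (n + 2)*(n + 3)*(n - 1)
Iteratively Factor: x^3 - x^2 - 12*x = (x)*(x^2 - x - 12) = x*(x - 4)*(x + 3)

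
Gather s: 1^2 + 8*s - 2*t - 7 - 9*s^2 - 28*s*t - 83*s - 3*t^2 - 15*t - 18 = -9*s^2 + s*(-28*t - 75) - 3*t^2 - 17*t - 24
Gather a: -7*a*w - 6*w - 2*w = -7*a*w - 8*w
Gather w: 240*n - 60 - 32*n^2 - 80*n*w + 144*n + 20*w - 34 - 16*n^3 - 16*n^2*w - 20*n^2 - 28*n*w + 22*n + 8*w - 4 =-16*n^3 - 52*n^2 + 406*n + w*(-16*n^2 - 108*n + 28) - 98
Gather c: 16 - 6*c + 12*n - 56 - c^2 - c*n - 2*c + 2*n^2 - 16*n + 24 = -c^2 + c*(-n - 8) + 2*n^2 - 4*n - 16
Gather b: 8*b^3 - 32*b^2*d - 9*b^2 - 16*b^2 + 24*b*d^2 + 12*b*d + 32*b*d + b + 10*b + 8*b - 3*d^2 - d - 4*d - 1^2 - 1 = 8*b^3 + b^2*(-32*d - 25) + b*(24*d^2 + 44*d + 19) - 3*d^2 - 5*d - 2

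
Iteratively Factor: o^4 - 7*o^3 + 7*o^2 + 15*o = (o + 1)*(o^3 - 8*o^2 + 15*o) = (o - 3)*(o + 1)*(o^2 - 5*o) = (o - 5)*(o - 3)*(o + 1)*(o)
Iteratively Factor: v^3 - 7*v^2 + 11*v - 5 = (v - 1)*(v^2 - 6*v + 5) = (v - 1)^2*(v - 5)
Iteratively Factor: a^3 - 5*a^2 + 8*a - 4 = (a - 1)*(a^2 - 4*a + 4) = (a - 2)*(a - 1)*(a - 2)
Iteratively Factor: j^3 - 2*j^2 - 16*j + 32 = (j + 4)*(j^2 - 6*j + 8) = (j - 4)*(j + 4)*(j - 2)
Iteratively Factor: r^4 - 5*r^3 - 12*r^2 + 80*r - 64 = (r - 4)*(r^3 - r^2 - 16*r + 16) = (r - 4)^2*(r^2 + 3*r - 4) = (r - 4)^2*(r + 4)*(r - 1)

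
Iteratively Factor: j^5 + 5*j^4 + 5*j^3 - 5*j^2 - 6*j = (j + 1)*(j^4 + 4*j^3 + j^2 - 6*j) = (j - 1)*(j + 1)*(j^3 + 5*j^2 + 6*j) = j*(j - 1)*(j + 1)*(j^2 + 5*j + 6) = j*(j - 1)*(j + 1)*(j + 2)*(j + 3)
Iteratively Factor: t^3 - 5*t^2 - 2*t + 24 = (t - 3)*(t^2 - 2*t - 8) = (t - 3)*(t + 2)*(t - 4)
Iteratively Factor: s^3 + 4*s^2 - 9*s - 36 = (s + 3)*(s^2 + s - 12) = (s - 3)*(s + 3)*(s + 4)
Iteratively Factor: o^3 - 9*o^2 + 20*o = (o - 4)*(o^2 - 5*o) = (o - 5)*(o - 4)*(o)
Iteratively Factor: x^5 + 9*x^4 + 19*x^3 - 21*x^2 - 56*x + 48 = (x + 4)*(x^4 + 5*x^3 - x^2 - 17*x + 12) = (x - 1)*(x + 4)*(x^3 + 6*x^2 + 5*x - 12) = (x - 1)*(x + 4)^2*(x^2 + 2*x - 3) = (x - 1)*(x + 3)*(x + 4)^2*(x - 1)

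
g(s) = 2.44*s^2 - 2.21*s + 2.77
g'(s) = 4.88*s - 2.21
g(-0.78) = 5.98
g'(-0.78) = -6.02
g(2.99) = 17.98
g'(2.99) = 12.38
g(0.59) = 2.32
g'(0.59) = 0.67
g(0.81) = 2.58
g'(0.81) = 1.74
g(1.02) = 3.05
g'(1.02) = 2.77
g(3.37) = 23.03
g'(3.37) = 14.24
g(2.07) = 8.65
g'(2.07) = 7.89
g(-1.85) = 15.21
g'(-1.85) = -11.24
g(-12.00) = 380.65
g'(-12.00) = -60.77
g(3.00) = 18.10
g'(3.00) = 12.43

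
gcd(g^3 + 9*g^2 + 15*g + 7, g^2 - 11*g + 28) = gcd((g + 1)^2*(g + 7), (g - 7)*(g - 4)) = 1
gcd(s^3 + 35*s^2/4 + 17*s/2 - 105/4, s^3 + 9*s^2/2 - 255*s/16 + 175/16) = s^2 + 23*s/4 - 35/4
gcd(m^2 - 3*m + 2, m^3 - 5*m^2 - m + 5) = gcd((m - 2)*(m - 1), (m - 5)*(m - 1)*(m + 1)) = m - 1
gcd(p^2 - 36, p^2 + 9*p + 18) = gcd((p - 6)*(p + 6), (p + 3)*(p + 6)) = p + 6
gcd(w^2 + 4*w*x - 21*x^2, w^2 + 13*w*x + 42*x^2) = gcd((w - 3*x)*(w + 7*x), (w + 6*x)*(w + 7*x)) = w + 7*x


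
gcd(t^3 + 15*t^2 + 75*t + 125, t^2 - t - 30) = t + 5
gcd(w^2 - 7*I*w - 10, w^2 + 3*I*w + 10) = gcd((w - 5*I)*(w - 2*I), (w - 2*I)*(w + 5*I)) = w - 2*I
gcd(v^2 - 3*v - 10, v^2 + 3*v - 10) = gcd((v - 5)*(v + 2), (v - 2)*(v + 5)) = 1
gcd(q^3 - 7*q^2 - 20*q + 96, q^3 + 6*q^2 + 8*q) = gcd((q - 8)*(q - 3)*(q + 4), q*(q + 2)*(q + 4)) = q + 4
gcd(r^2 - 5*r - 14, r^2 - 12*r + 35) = r - 7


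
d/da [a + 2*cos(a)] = 1 - 2*sin(a)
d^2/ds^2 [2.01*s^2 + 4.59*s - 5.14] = 4.02000000000000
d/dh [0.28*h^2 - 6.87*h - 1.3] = 0.56*h - 6.87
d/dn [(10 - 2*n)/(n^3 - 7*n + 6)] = 2*(-n^3 + 7*n + (n - 5)*(3*n^2 - 7) - 6)/(n^3 - 7*n + 6)^2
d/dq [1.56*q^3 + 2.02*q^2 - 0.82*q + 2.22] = 4.68*q^2 + 4.04*q - 0.82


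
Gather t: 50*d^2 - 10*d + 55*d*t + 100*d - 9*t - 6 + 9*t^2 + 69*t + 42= 50*d^2 + 90*d + 9*t^2 + t*(55*d + 60) + 36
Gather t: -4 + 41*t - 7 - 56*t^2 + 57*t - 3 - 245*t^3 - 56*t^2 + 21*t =-245*t^3 - 112*t^2 + 119*t - 14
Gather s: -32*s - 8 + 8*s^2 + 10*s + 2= 8*s^2 - 22*s - 6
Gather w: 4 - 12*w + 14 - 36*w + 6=24 - 48*w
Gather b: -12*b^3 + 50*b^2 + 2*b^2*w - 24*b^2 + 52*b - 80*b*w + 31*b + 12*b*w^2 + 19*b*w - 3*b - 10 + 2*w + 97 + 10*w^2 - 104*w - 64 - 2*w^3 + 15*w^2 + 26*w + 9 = -12*b^3 + b^2*(2*w + 26) + b*(12*w^2 - 61*w + 80) - 2*w^3 + 25*w^2 - 76*w + 32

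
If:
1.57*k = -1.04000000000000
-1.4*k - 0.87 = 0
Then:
No Solution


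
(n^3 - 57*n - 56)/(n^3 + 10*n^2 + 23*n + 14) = (n - 8)/(n + 2)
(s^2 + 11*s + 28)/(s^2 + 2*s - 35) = (s + 4)/(s - 5)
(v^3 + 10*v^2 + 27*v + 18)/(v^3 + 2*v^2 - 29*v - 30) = (v + 3)/(v - 5)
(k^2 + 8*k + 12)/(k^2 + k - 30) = (k + 2)/(k - 5)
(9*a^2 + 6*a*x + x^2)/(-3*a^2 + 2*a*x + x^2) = (3*a + x)/(-a + x)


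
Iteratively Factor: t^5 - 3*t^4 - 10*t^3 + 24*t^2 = (t)*(t^4 - 3*t^3 - 10*t^2 + 24*t) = t^2*(t^3 - 3*t^2 - 10*t + 24) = t^2*(t - 4)*(t^2 + t - 6) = t^2*(t - 4)*(t + 3)*(t - 2)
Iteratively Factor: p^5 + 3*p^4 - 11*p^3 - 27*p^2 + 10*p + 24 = (p + 1)*(p^4 + 2*p^3 - 13*p^2 - 14*p + 24) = (p - 1)*(p + 1)*(p^3 + 3*p^2 - 10*p - 24) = (p - 1)*(p + 1)*(p + 4)*(p^2 - p - 6) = (p - 1)*(p + 1)*(p + 2)*(p + 4)*(p - 3)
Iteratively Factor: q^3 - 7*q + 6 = (q - 2)*(q^2 + 2*q - 3) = (q - 2)*(q - 1)*(q + 3)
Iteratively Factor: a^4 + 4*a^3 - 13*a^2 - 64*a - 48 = (a + 4)*(a^3 - 13*a - 12) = (a - 4)*(a + 4)*(a^2 + 4*a + 3) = (a - 4)*(a + 1)*(a + 4)*(a + 3)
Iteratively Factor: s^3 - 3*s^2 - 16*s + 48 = (s - 3)*(s^2 - 16) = (s - 3)*(s + 4)*(s - 4)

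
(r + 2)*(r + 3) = r^2 + 5*r + 6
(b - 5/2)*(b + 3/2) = b^2 - b - 15/4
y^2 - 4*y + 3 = (y - 3)*(y - 1)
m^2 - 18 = (m - 3*sqrt(2))*(m + 3*sqrt(2))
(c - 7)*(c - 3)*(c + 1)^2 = c^4 - 8*c^3 + 2*c^2 + 32*c + 21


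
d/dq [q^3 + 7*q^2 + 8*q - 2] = 3*q^2 + 14*q + 8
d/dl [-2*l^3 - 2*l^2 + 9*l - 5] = -6*l^2 - 4*l + 9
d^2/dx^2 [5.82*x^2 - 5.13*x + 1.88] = 11.6400000000000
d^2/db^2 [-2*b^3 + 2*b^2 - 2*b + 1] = 4 - 12*b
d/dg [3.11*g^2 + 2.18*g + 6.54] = 6.22*g + 2.18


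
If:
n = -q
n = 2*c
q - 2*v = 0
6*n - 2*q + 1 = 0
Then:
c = -1/16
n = -1/8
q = 1/8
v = 1/16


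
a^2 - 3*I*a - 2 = (a - 2*I)*(a - I)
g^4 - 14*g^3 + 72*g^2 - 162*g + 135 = (g - 5)*(g - 3)^3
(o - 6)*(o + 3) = o^2 - 3*o - 18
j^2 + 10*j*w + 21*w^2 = (j + 3*w)*(j + 7*w)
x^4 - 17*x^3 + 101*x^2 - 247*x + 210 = (x - 7)*(x - 5)*(x - 3)*(x - 2)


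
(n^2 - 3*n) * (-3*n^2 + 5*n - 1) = -3*n^4 + 14*n^3 - 16*n^2 + 3*n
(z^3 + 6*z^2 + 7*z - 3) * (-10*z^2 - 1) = -10*z^5 - 60*z^4 - 71*z^3 + 24*z^2 - 7*z + 3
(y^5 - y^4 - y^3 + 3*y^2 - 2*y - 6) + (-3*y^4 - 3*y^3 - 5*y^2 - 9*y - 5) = y^5 - 4*y^4 - 4*y^3 - 2*y^2 - 11*y - 11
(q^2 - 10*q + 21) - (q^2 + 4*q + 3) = 18 - 14*q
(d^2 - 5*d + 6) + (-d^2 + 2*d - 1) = 5 - 3*d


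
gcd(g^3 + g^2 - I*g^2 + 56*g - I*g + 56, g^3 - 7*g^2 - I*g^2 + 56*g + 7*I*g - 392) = g^2 - I*g + 56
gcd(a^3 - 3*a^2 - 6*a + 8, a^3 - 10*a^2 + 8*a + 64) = a^2 - 2*a - 8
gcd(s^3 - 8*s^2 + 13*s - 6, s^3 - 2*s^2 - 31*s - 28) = 1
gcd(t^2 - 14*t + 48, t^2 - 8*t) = t - 8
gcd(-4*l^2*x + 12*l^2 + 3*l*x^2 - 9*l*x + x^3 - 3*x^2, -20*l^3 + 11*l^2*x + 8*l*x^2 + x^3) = -4*l^2 + 3*l*x + x^2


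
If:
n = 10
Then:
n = 10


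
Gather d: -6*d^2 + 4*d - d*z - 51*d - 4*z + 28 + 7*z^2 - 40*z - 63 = -6*d^2 + d*(-z - 47) + 7*z^2 - 44*z - 35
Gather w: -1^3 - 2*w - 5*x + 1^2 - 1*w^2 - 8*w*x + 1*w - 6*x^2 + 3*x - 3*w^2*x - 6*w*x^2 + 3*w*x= w^2*(-3*x - 1) + w*(-6*x^2 - 5*x - 1) - 6*x^2 - 2*x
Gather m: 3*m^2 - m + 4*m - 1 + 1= 3*m^2 + 3*m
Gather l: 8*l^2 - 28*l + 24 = 8*l^2 - 28*l + 24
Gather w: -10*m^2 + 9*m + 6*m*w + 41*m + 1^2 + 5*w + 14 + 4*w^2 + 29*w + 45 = -10*m^2 + 50*m + 4*w^2 + w*(6*m + 34) + 60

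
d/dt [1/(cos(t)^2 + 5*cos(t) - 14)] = (2*cos(t) + 5)*sin(t)/(cos(t)^2 + 5*cos(t) - 14)^2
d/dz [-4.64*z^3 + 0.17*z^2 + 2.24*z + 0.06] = -13.92*z^2 + 0.34*z + 2.24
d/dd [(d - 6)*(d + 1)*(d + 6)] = 3*d^2 + 2*d - 36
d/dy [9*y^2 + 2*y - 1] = 18*y + 2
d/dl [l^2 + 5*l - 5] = 2*l + 5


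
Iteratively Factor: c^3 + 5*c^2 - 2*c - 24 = (c - 2)*(c^2 + 7*c + 12) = (c - 2)*(c + 4)*(c + 3)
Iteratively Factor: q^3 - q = (q - 1)*(q^2 + q) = (q - 1)*(q + 1)*(q)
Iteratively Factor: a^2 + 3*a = (a + 3)*(a)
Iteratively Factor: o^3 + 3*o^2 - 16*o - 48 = (o + 4)*(o^2 - o - 12) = (o + 3)*(o + 4)*(o - 4)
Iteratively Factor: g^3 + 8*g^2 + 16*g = (g)*(g^2 + 8*g + 16) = g*(g + 4)*(g + 4)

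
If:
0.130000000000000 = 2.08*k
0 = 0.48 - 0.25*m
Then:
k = 0.06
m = 1.92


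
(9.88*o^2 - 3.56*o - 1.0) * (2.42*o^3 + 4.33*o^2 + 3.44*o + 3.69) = 23.9096*o^5 + 34.1652*o^4 + 16.1524*o^3 + 19.8808*o^2 - 16.5764*o - 3.69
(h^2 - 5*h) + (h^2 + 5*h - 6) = 2*h^2 - 6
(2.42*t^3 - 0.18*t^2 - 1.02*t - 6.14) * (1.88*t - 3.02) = 4.5496*t^4 - 7.6468*t^3 - 1.374*t^2 - 8.4628*t + 18.5428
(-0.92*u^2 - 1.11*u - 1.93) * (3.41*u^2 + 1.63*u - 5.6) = -3.1372*u^4 - 5.2847*u^3 - 3.2386*u^2 + 3.0701*u + 10.808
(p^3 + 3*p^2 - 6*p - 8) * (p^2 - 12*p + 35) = p^5 - 9*p^4 - 7*p^3 + 169*p^2 - 114*p - 280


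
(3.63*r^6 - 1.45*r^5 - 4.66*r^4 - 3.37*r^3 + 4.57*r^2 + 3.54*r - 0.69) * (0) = 0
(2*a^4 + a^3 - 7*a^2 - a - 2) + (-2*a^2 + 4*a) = 2*a^4 + a^3 - 9*a^2 + 3*a - 2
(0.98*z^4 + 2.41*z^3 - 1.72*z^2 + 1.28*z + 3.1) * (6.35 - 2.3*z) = -2.254*z^5 + 0.68*z^4 + 19.2595*z^3 - 13.866*z^2 + 0.998*z + 19.685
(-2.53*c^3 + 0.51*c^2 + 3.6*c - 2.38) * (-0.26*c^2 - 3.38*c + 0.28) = 0.6578*c^5 + 8.4188*c^4 - 3.3682*c^3 - 11.4064*c^2 + 9.0524*c - 0.6664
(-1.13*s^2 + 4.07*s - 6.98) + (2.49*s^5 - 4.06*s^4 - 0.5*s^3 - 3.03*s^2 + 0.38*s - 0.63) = 2.49*s^5 - 4.06*s^4 - 0.5*s^3 - 4.16*s^2 + 4.45*s - 7.61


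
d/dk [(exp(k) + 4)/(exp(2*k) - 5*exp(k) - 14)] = (-(exp(k) + 4)*(2*exp(k) - 5) + exp(2*k) - 5*exp(k) - 14)*exp(k)/(-exp(2*k) + 5*exp(k) + 14)^2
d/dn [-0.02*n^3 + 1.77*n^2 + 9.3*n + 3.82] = -0.06*n^2 + 3.54*n + 9.3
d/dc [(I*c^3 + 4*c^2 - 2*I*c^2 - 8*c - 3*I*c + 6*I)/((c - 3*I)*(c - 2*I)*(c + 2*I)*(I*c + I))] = (-c^4 + 2*c^3*(2 + I) + c^2*(6 - 5*I) + 4*c*(2 - I) - 8 - 12*I)/(c^6 + 2*c^5 + 9*c^4 + 16*c^3 + 24*c^2 + 32*c + 16)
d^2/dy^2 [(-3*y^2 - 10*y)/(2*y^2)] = -10/y^3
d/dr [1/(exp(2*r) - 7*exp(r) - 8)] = (7 - 2*exp(r))*exp(r)/(-exp(2*r) + 7*exp(r) + 8)^2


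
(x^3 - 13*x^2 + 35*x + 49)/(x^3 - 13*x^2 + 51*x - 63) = (x^2 - 6*x - 7)/(x^2 - 6*x + 9)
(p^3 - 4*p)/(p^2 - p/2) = 2*(p^2 - 4)/(2*p - 1)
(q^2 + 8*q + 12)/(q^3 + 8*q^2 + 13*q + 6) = (q + 2)/(q^2 + 2*q + 1)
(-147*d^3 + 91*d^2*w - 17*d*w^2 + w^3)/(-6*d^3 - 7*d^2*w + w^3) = (49*d^2 - 14*d*w + w^2)/(2*d^2 + 3*d*w + w^2)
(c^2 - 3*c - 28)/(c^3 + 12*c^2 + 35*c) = (c^2 - 3*c - 28)/(c*(c^2 + 12*c + 35))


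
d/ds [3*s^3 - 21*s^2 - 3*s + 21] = 9*s^2 - 42*s - 3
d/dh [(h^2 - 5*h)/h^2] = 5/h^2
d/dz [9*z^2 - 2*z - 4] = 18*z - 2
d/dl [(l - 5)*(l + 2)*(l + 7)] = 3*l^2 + 8*l - 31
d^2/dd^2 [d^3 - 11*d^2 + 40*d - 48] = 6*d - 22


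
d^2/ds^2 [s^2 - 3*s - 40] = 2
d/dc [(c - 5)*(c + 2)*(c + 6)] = 3*c^2 + 6*c - 28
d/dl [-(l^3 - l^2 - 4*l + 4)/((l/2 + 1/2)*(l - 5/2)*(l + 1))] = 4*(-l^3 + l^2 + 34*l - 52)/(4*l^5 - 8*l^4 - 23*l^3 + 19*l^2 + 55*l + 25)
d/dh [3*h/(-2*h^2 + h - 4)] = 6*(h^2 - 2)/(4*h^4 - 4*h^3 + 17*h^2 - 8*h + 16)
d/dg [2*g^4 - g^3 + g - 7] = 8*g^3 - 3*g^2 + 1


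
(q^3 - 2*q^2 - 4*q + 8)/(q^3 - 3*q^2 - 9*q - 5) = (-q^3 + 2*q^2 + 4*q - 8)/(-q^3 + 3*q^2 + 9*q + 5)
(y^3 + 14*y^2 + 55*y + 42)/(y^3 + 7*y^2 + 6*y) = (y + 7)/y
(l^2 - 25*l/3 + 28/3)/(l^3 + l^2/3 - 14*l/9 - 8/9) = 3*(l - 7)/(3*l^2 + 5*l + 2)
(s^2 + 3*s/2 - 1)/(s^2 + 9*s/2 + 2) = (2*s^2 + 3*s - 2)/(2*s^2 + 9*s + 4)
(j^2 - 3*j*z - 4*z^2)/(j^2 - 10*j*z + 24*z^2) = (-j - z)/(-j + 6*z)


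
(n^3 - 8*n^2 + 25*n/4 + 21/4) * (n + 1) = n^4 - 7*n^3 - 7*n^2/4 + 23*n/2 + 21/4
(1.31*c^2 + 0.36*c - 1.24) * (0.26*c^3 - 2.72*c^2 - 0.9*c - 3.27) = 0.3406*c^5 - 3.4696*c^4 - 2.4806*c^3 - 1.2349*c^2 - 0.0611999999999999*c + 4.0548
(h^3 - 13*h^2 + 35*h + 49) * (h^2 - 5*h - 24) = h^5 - 18*h^4 + 76*h^3 + 186*h^2 - 1085*h - 1176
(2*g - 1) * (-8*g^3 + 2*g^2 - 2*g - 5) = -16*g^4 + 12*g^3 - 6*g^2 - 8*g + 5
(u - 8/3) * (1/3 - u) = -u^2 + 3*u - 8/9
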